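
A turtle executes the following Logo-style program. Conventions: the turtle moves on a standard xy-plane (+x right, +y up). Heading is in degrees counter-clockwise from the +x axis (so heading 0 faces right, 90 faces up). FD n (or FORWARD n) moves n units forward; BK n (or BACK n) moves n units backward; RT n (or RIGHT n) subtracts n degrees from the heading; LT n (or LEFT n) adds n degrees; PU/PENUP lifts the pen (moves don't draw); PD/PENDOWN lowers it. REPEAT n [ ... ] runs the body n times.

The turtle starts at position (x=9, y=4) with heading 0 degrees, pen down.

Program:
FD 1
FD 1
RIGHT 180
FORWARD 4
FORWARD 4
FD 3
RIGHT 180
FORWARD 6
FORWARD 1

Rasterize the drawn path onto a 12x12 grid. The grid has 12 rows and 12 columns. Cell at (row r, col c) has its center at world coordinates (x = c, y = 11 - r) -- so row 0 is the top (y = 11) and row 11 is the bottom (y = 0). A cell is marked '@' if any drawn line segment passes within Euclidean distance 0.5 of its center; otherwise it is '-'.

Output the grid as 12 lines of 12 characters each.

Answer: ------------
------------
------------
------------
------------
------------
------------
@@@@@@@@@@@@
------------
------------
------------
------------

Derivation:
Segment 0: (9,4) -> (10,4)
Segment 1: (10,4) -> (11,4)
Segment 2: (11,4) -> (7,4)
Segment 3: (7,4) -> (3,4)
Segment 4: (3,4) -> (0,4)
Segment 5: (0,4) -> (6,4)
Segment 6: (6,4) -> (7,4)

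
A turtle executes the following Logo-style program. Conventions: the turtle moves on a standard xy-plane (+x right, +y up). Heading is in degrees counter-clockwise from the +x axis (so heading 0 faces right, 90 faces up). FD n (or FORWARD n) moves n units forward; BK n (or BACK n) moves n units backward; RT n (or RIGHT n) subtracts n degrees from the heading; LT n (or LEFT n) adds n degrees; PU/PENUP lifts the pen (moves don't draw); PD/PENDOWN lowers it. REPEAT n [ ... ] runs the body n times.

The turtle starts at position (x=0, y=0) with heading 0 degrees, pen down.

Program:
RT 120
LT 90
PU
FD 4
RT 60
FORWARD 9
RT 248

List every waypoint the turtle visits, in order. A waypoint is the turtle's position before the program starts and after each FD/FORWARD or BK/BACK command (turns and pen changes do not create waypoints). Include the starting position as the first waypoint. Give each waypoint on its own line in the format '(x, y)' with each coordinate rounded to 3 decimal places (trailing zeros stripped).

Executing turtle program step by step:
Start: pos=(0,0), heading=0, pen down
RT 120: heading 0 -> 240
LT 90: heading 240 -> 330
PU: pen up
FD 4: (0,0) -> (3.464,-2) [heading=330, move]
RT 60: heading 330 -> 270
FD 9: (3.464,-2) -> (3.464,-11) [heading=270, move]
RT 248: heading 270 -> 22
Final: pos=(3.464,-11), heading=22, 0 segment(s) drawn
Waypoints (3 total):
(0, 0)
(3.464, -2)
(3.464, -11)

Answer: (0, 0)
(3.464, -2)
(3.464, -11)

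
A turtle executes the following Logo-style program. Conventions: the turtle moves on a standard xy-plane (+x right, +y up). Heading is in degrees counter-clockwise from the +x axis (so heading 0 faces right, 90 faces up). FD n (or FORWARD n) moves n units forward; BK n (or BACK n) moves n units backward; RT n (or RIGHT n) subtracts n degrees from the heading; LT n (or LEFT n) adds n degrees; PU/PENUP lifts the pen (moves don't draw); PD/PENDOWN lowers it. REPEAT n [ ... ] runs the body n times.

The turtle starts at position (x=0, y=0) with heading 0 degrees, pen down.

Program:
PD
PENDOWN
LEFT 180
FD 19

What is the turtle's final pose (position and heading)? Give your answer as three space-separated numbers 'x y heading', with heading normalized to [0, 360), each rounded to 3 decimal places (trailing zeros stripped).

Answer: -19 0 180

Derivation:
Executing turtle program step by step:
Start: pos=(0,0), heading=0, pen down
PD: pen down
PD: pen down
LT 180: heading 0 -> 180
FD 19: (0,0) -> (-19,0) [heading=180, draw]
Final: pos=(-19,0), heading=180, 1 segment(s) drawn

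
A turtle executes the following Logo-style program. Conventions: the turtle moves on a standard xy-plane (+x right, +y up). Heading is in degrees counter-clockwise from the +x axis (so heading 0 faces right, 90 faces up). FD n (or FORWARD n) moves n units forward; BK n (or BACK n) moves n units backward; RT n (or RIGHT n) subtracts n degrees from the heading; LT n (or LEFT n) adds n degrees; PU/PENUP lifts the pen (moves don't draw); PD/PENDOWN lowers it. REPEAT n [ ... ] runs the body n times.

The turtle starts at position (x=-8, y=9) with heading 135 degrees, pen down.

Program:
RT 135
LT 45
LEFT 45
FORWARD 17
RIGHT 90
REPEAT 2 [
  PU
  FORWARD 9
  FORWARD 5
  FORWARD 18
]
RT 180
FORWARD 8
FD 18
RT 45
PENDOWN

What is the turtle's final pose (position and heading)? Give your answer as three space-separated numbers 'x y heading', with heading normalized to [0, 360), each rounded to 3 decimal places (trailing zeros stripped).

Answer: 30 26 135

Derivation:
Executing turtle program step by step:
Start: pos=(-8,9), heading=135, pen down
RT 135: heading 135 -> 0
LT 45: heading 0 -> 45
LT 45: heading 45 -> 90
FD 17: (-8,9) -> (-8,26) [heading=90, draw]
RT 90: heading 90 -> 0
REPEAT 2 [
  -- iteration 1/2 --
  PU: pen up
  FD 9: (-8,26) -> (1,26) [heading=0, move]
  FD 5: (1,26) -> (6,26) [heading=0, move]
  FD 18: (6,26) -> (24,26) [heading=0, move]
  -- iteration 2/2 --
  PU: pen up
  FD 9: (24,26) -> (33,26) [heading=0, move]
  FD 5: (33,26) -> (38,26) [heading=0, move]
  FD 18: (38,26) -> (56,26) [heading=0, move]
]
RT 180: heading 0 -> 180
FD 8: (56,26) -> (48,26) [heading=180, move]
FD 18: (48,26) -> (30,26) [heading=180, move]
RT 45: heading 180 -> 135
PD: pen down
Final: pos=(30,26), heading=135, 1 segment(s) drawn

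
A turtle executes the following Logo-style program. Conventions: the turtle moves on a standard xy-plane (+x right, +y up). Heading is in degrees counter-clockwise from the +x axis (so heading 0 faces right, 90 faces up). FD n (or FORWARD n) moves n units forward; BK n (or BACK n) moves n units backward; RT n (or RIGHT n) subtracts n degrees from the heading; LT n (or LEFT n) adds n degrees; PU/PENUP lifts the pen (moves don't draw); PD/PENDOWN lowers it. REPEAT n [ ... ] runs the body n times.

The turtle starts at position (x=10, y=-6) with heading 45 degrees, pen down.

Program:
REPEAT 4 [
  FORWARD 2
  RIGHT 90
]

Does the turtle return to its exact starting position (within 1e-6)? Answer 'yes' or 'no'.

Executing turtle program step by step:
Start: pos=(10,-6), heading=45, pen down
REPEAT 4 [
  -- iteration 1/4 --
  FD 2: (10,-6) -> (11.414,-4.586) [heading=45, draw]
  RT 90: heading 45 -> 315
  -- iteration 2/4 --
  FD 2: (11.414,-4.586) -> (12.828,-6) [heading=315, draw]
  RT 90: heading 315 -> 225
  -- iteration 3/4 --
  FD 2: (12.828,-6) -> (11.414,-7.414) [heading=225, draw]
  RT 90: heading 225 -> 135
  -- iteration 4/4 --
  FD 2: (11.414,-7.414) -> (10,-6) [heading=135, draw]
  RT 90: heading 135 -> 45
]
Final: pos=(10,-6), heading=45, 4 segment(s) drawn

Start position: (10, -6)
Final position: (10, -6)
Distance = 0; < 1e-6 -> CLOSED

Answer: yes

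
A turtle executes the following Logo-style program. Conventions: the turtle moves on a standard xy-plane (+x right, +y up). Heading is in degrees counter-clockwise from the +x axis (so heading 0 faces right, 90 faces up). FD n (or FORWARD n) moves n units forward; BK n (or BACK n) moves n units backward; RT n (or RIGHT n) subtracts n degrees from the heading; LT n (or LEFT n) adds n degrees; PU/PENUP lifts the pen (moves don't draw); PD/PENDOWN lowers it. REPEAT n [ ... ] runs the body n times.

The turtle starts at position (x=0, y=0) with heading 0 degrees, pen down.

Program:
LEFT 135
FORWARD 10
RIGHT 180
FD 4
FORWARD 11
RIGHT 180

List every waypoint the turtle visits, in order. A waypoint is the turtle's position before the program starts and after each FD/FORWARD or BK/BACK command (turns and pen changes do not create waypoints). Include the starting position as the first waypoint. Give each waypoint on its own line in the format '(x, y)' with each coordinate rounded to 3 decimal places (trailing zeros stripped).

Answer: (0, 0)
(-7.071, 7.071)
(-4.243, 4.243)
(3.536, -3.536)

Derivation:
Executing turtle program step by step:
Start: pos=(0,0), heading=0, pen down
LT 135: heading 0 -> 135
FD 10: (0,0) -> (-7.071,7.071) [heading=135, draw]
RT 180: heading 135 -> 315
FD 4: (-7.071,7.071) -> (-4.243,4.243) [heading=315, draw]
FD 11: (-4.243,4.243) -> (3.536,-3.536) [heading=315, draw]
RT 180: heading 315 -> 135
Final: pos=(3.536,-3.536), heading=135, 3 segment(s) drawn
Waypoints (4 total):
(0, 0)
(-7.071, 7.071)
(-4.243, 4.243)
(3.536, -3.536)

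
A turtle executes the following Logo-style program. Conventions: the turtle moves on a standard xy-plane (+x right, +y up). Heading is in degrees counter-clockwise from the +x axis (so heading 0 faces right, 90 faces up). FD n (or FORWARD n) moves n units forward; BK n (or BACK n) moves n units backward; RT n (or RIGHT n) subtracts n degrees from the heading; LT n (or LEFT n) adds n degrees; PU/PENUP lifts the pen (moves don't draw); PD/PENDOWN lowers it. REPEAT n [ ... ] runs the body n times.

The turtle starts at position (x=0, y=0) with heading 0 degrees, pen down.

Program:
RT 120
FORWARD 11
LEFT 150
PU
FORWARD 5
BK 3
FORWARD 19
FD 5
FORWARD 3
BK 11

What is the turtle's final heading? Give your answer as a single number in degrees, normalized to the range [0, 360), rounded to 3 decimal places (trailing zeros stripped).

Answer: 30

Derivation:
Executing turtle program step by step:
Start: pos=(0,0), heading=0, pen down
RT 120: heading 0 -> 240
FD 11: (0,0) -> (-5.5,-9.526) [heading=240, draw]
LT 150: heading 240 -> 30
PU: pen up
FD 5: (-5.5,-9.526) -> (-1.17,-7.026) [heading=30, move]
BK 3: (-1.17,-7.026) -> (-3.768,-8.526) [heading=30, move]
FD 19: (-3.768,-8.526) -> (12.687,0.974) [heading=30, move]
FD 5: (12.687,0.974) -> (17.017,3.474) [heading=30, move]
FD 3: (17.017,3.474) -> (19.615,4.974) [heading=30, move]
BK 11: (19.615,4.974) -> (10.088,-0.526) [heading=30, move]
Final: pos=(10.088,-0.526), heading=30, 1 segment(s) drawn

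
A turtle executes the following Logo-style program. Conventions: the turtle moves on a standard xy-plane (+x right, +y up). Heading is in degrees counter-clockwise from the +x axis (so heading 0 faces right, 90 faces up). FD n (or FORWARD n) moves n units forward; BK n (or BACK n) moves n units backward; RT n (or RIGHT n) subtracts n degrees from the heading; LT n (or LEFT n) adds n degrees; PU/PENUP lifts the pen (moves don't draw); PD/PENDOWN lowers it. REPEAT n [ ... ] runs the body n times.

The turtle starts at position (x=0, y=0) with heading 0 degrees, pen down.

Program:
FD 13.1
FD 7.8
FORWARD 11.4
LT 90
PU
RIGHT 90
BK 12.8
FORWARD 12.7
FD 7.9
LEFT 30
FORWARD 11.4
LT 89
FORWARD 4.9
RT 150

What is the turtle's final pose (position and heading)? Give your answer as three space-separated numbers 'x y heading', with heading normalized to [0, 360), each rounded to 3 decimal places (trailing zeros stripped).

Executing turtle program step by step:
Start: pos=(0,0), heading=0, pen down
FD 13.1: (0,0) -> (13.1,0) [heading=0, draw]
FD 7.8: (13.1,0) -> (20.9,0) [heading=0, draw]
FD 11.4: (20.9,0) -> (32.3,0) [heading=0, draw]
LT 90: heading 0 -> 90
PU: pen up
RT 90: heading 90 -> 0
BK 12.8: (32.3,0) -> (19.5,0) [heading=0, move]
FD 12.7: (19.5,0) -> (32.2,0) [heading=0, move]
FD 7.9: (32.2,0) -> (40.1,0) [heading=0, move]
LT 30: heading 0 -> 30
FD 11.4: (40.1,0) -> (49.973,5.7) [heading=30, move]
LT 89: heading 30 -> 119
FD 4.9: (49.973,5.7) -> (47.597,9.986) [heading=119, move]
RT 150: heading 119 -> 329
Final: pos=(47.597,9.986), heading=329, 3 segment(s) drawn

Answer: 47.597 9.986 329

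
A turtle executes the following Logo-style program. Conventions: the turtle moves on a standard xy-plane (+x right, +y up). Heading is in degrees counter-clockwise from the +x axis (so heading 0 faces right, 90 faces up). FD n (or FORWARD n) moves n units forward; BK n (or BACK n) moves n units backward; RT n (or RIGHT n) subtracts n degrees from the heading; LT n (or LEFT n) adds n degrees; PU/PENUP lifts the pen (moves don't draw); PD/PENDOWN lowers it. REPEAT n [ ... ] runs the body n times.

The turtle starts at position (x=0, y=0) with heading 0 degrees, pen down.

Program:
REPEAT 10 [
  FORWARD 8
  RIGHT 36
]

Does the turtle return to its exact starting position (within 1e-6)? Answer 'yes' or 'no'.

Answer: yes

Derivation:
Executing turtle program step by step:
Start: pos=(0,0), heading=0, pen down
REPEAT 10 [
  -- iteration 1/10 --
  FD 8: (0,0) -> (8,0) [heading=0, draw]
  RT 36: heading 0 -> 324
  -- iteration 2/10 --
  FD 8: (8,0) -> (14.472,-4.702) [heading=324, draw]
  RT 36: heading 324 -> 288
  -- iteration 3/10 --
  FD 8: (14.472,-4.702) -> (16.944,-12.311) [heading=288, draw]
  RT 36: heading 288 -> 252
  -- iteration 4/10 --
  FD 8: (16.944,-12.311) -> (14.472,-19.919) [heading=252, draw]
  RT 36: heading 252 -> 216
  -- iteration 5/10 --
  FD 8: (14.472,-19.919) -> (8,-24.621) [heading=216, draw]
  RT 36: heading 216 -> 180
  -- iteration 6/10 --
  FD 8: (8,-24.621) -> (0,-24.621) [heading=180, draw]
  RT 36: heading 180 -> 144
  -- iteration 7/10 --
  FD 8: (0,-24.621) -> (-6.472,-19.919) [heading=144, draw]
  RT 36: heading 144 -> 108
  -- iteration 8/10 --
  FD 8: (-6.472,-19.919) -> (-8.944,-12.311) [heading=108, draw]
  RT 36: heading 108 -> 72
  -- iteration 9/10 --
  FD 8: (-8.944,-12.311) -> (-6.472,-4.702) [heading=72, draw]
  RT 36: heading 72 -> 36
  -- iteration 10/10 --
  FD 8: (-6.472,-4.702) -> (0,0) [heading=36, draw]
  RT 36: heading 36 -> 0
]
Final: pos=(0,0), heading=0, 10 segment(s) drawn

Start position: (0, 0)
Final position: (0, 0)
Distance = 0; < 1e-6 -> CLOSED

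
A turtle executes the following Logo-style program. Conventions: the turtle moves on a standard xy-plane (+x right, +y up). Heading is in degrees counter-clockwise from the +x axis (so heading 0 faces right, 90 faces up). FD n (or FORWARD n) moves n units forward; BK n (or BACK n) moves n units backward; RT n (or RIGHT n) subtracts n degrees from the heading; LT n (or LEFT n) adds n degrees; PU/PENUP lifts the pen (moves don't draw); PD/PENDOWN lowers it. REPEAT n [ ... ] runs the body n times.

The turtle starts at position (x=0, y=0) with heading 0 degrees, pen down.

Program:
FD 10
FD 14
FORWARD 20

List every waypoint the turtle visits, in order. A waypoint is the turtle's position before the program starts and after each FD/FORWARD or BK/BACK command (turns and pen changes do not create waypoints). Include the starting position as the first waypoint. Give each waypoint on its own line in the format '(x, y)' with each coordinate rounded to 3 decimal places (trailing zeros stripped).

Executing turtle program step by step:
Start: pos=(0,0), heading=0, pen down
FD 10: (0,0) -> (10,0) [heading=0, draw]
FD 14: (10,0) -> (24,0) [heading=0, draw]
FD 20: (24,0) -> (44,0) [heading=0, draw]
Final: pos=(44,0), heading=0, 3 segment(s) drawn
Waypoints (4 total):
(0, 0)
(10, 0)
(24, 0)
(44, 0)

Answer: (0, 0)
(10, 0)
(24, 0)
(44, 0)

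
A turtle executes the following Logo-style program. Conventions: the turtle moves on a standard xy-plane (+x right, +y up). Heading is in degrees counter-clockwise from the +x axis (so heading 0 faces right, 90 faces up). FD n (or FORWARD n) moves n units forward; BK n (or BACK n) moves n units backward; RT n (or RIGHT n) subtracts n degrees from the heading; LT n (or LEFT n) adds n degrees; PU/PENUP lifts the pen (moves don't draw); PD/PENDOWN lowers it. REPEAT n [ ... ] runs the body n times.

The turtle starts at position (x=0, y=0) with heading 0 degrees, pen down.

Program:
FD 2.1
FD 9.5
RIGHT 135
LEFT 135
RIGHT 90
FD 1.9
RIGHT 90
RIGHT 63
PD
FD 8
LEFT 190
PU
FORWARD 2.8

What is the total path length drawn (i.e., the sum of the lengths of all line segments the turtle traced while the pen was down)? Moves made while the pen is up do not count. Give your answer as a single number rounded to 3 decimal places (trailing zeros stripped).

Answer: 21.5

Derivation:
Executing turtle program step by step:
Start: pos=(0,0), heading=0, pen down
FD 2.1: (0,0) -> (2.1,0) [heading=0, draw]
FD 9.5: (2.1,0) -> (11.6,0) [heading=0, draw]
RT 135: heading 0 -> 225
LT 135: heading 225 -> 0
RT 90: heading 0 -> 270
FD 1.9: (11.6,0) -> (11.6,-1.9) [heading=270, draw]
RT 90: heading 270 -> 180
RT 63: heading 180 -> 117
PD: pen down
FD 8: (11.6,-1.9) -> (7.968,5.228) [heading=117, draw]
LT 190: heading 117 -> 307
PU: pen up
FD 2.8: (7.968,5.228) -> (9.653,2.992) [heading=307, move]
Final: pos=(9.653,2.992), heading=307, 4 segment(s) drawn

Segment lengths:
  seg 1: (0,0) -> (2.1,0), length = 2.1
  seg 2: (2.1,0) -> (11.6,0), length = 9.5
  seg 3: (11.6,0) -> (11.6,-1.9), length = 1.9
  seg 4: (11.6,-1.9) -> (7.968,5.228), length = 8
Total = 21.5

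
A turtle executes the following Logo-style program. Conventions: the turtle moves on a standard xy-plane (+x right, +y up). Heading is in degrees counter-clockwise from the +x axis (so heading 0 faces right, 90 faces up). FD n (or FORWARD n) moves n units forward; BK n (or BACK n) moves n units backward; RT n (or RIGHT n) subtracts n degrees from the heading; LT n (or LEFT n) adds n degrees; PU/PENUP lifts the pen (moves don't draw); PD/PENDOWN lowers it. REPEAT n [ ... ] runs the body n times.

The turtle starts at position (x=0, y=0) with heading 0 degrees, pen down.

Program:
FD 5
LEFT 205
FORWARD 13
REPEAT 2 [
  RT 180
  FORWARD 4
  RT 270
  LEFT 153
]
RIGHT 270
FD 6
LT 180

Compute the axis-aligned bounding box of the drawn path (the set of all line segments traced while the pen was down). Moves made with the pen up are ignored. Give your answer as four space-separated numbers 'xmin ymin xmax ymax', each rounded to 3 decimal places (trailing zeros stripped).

Executing turtle program step by step:
Start: pos=(0,0), heading=0, pen down
FD 5: (0,0) -> (5,0) [heading=0, draw]
LT 205: heading 0 -> 205
FD 13: (5,0) -> (-6.782,-5.494) [heading=205, draw]
REPEAT 2 [
  -- iteration 1/2 --
  RT 180: heading 205 -> 25
  FD 4: (-6.782,-5.494) -> (-3.157,-3.804) [heading=25, draw]
  RT 270: heading 25 -> 115
  LT 153: heading 115 -> 268
  -- iteration 2/2 --
  RT 180: heading 268 -> 88
  FD 4: (-3.157,-3.804) -> (-3.017,0.194) [heading=88, draw]
  RT 270: heading 88 -> 178
  LT 153: heading 178 -> 331
]
RT 270: heading 331 -> 61
FD 6: (-3.017,0.194) -> (-0.108,5.442) [heading=61, draw]
LT 180: heading 61 -> 241
Final: pos=(-0.108,5.442), heading=241, 5 segment(s) drawn

Segment endpoints: x in {-6.782, -3.157, -3.017, -0.108, 0, 5}, y in {-5.494, -3.804, 0, 0.194, 5.442}
xmin=-6.782, ymin=-5.494, xmax=5, ymax=5.442

Answer: -6.782 -5.494 5 5.442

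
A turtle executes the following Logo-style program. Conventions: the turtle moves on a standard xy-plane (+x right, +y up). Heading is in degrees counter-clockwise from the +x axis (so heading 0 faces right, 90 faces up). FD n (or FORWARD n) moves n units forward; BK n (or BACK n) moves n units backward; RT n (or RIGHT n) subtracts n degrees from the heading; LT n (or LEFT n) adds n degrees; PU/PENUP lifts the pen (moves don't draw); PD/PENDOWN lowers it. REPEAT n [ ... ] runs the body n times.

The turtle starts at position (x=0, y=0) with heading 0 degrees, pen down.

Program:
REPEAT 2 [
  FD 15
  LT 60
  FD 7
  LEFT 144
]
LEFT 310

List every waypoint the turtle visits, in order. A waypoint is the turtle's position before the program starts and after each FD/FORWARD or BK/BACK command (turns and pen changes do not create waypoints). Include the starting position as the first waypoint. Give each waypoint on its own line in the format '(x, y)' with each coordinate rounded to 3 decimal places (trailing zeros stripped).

Answer: (0, 0)
(15, 0)
(18.5, 6.062)
(4.797, -0.039)
(4.065, -7.001)

Derivation:
Executing turtle program step by step:
Start: pos=(0,0), heading=0, pen down
REPEAT 2 [
  -- iteration 1/2 --
  FD 15: (0,0) -> (15,0) [heading=0, draw]
  LT 60: heading 0 -> 60
  FD 7: (15,0) -> (18.5,6.062) [heading=60, draw]
  LT 144: heading 60 -> 204
  -- iteration 2/2 --
  FD 15: (18.5,6.062) -> (4.797,-0.039) [heading=204, draw]
  LT 60: heading 204 -> 264
  FD 7: (4.797,-0.039) -> (4.065,-7.001) [heading=264, draw]
  LT 144: heading 264 -> 48
]
LT 310: heading 48 -> 358
Final: pos=(4.065,-7.001), heading=358, 4 segment(s) drawn
Waypoints (5 total):
(0, 0)
(15, 0)
(18.5, 6.062)
(4.797, -0.039)
(4.065, -7.001)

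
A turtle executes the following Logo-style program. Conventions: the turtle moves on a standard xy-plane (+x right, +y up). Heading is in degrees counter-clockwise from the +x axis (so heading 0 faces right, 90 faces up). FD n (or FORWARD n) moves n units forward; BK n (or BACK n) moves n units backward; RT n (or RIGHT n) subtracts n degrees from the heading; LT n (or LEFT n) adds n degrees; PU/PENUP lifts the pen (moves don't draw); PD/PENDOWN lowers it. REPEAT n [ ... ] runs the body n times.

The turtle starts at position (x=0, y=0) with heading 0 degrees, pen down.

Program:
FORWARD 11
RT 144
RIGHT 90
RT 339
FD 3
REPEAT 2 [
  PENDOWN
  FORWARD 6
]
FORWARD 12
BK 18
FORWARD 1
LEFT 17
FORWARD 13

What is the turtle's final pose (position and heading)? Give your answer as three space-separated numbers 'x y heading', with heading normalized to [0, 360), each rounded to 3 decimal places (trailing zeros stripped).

Answer: -9.883 9.03 164

Derivation:
Executing turtle program step by step:
Start: pos=(0,0), heading=0, pen down
FD 11: (0,0) -> (11,0) [heading=0, draw]
RT 144: heading 0 -> 216
RT 90: heading 216 -> 126
RT 339: heading 126 -> 147
FD 3: (11,0) -> (8.484,1.634) [heading=147, draw]
REPEAT 2 [
  -- iteration 1/2 --
  PD: pen down
  FD 6: (8.484,1.634) -> (3.452,4.902) [heading=147, draw]
  -- iteration 2/2 --
  PD: pen down
  FD 6: (3.452,4.902) -> (-1.58,8.17) [heading=147, draw]
]
FD 12: (-1.58,8.17) -> (-11.644,14.705) [heading=147, draw]
BK 18: (-11.644,14.705) -> (3.452,4.902) [heading=147, draw]
FD 1: (3.452,4.902) -> (2.613,5.446) [heading=147, draw]
LT 17: heading 147 -> 164
FD 13: (2.613,5.446) -> (-9.883,9.03) [heading=164, draw]
Final: pos=(-9.883,9.03), heading=164, 8 segment(s) drawn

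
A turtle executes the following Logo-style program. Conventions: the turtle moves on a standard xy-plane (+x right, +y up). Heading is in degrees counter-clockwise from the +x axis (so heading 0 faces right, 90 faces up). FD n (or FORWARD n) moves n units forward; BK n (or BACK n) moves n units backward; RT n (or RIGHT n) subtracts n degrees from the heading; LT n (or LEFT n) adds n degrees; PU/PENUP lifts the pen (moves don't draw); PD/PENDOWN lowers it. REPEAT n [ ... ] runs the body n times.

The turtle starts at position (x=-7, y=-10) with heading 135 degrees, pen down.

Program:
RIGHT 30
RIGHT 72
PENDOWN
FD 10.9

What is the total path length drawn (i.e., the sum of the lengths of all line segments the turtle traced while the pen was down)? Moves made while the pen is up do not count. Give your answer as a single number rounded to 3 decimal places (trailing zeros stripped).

Executing turtle program step by step:
Start: pos=(-7,-10), heading=135, pen down
RT 30: heading 135 -> 105
RT 72: heading 105 -> 33
PD: pen down
FD 10.9: (-7,-10) -> (2.142,-4.063) [heading=33, draw]
Final: pos=(2.142,-4.063), heading=33, 1 segment(s) drawn

Segment lengths:
  seg 1: (-7,-10) -> (2.142,-4.063), length = 10.9
Total = 10.9

Answer: 10.9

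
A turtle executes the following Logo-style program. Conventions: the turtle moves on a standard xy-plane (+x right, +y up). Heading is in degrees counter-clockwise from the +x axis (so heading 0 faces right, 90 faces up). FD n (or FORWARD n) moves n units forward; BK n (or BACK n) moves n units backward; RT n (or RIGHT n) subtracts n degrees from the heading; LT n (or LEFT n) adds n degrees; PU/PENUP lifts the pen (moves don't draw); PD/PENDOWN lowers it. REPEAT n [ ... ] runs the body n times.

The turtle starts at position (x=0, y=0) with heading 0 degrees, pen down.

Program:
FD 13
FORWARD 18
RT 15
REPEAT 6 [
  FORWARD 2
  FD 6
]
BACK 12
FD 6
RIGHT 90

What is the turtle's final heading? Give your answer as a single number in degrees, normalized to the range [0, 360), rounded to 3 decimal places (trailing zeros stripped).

Answer: 255

Derivation:
Executing turtle program step by step:
Start: pos=(0,0), heading=0, pen down
FD 13: (0,0) -> (13,0) [heading=0, draw]
FD 18: (13,0) -> (31,0) [heading=0, draw]
RT 15: heading 0 -> 345
REPEAT 6 [
  -- iteration 1/6 --
  FD 2: (31,0) -> (32.932,-0.518) [heading=345, draw]
  FD 6: (32.932,-0.518) -> (38.727,-2.071) [heading=345, draw]
  -- iteration 2/6 --
  FD 2: (38.727,-2.071) -> (40.659,-2.588) [heading=345, draw]
  FD 6: (40.659,-2.588) -> (46.455,-4.141) [heading=345, draw]
  -- iteration 3/6 --
  FD 2: (46.455,-4.141) -> (48.387,-4.659) [heading=345, draw]
  FD 6: (48.387,-4.659) -> (54.182,-6.212) [heading=345, draw]
  -- iteration 4/6 --
  FD 2: (54.182,-6.212) -> (56.114,-6.729) [heading=345, draw]
  FD 6: (56.114,-6.729) -> (61.91,-8.282) [heading=345, draw]
  -- iteration 5/6 --
  FD 2: (61.91,-8.282) -> (63.841,-8.8) [heading=345, draw]
  FD 6: (63.841,-8.8) -> (69.637,-10.353) [heading=345, draw]
  -- iteration 6/6 --
  FD 2: (69.637,-10.353) -> (71.569,-10.87) [heading=345, draw]
  FD 6: (71.569,-10.87) -> (77.364,-12.423) [heading=345, draw]
]
BK 12: (77.364,-12.423) -> (65.773,-9.317) [heading=345, draw]
FD 6: (65.773,-9.317) -> (71.569,-10.87) [heading=345, draw]
RT 90: heading 345 -> 255
Final: pos=(71.569,-10.87), heading=255, 16 segment(s) drawn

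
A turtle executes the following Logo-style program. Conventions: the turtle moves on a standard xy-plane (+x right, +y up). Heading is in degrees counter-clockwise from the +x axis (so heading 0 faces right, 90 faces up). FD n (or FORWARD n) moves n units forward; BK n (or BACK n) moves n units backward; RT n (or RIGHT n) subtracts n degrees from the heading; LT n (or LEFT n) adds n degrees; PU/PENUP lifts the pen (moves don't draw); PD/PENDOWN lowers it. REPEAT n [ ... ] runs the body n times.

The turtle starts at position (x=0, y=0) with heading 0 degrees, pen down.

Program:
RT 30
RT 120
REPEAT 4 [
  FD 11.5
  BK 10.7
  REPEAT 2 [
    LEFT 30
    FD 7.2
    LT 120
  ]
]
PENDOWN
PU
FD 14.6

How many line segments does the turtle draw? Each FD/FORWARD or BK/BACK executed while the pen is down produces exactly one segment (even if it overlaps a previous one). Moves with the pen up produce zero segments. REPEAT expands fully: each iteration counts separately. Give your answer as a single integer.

Executing turtle program step by step:
Start: pos=(0,0), heading=0, pen down
RT 30: heading 0 -> 330
RT 120: heading 330 -> 210
REPEAT 4 [
  -- iteration 1/4 --
  FD 11.5: (0,0) -> (-9.959,-5.75) [heading=210, draw]
  BK 10.7: (-9.959,-5.75) -> (-0.693,-0.4) [heading=210, draw]
  REPEAT 2 [
    -- iteration 1/2 --
    LT 30: heading 210 -> 240
    FD 7.2: (-0.693,-0.4) -> (-4.293,-6.635) [heading=240, draw]
    LT 120: heading 240 -> 0
    -- iteration 2/2 --
    LT 30: heading 0 -> 30
    FD 7.2: (-4.293,-6.635) -> (1.943,-3.035) [heading=30, draw]
    LT 120: heading 30 -> 150
  ]
  -- iteration 2/4 --
  FD 11.5: (1.943,-3.035) -> (-8.017,2.715) [heading=150, draw]
  BK 10.7: (-8.017,2.715) -> (1.25,-2.635) [heading=150, draw]
  REPEAT 2 [
    -- iteration 1/2 --
    LT 30: heading 150 -> 180
    FD 7.2: (1.25,-2.635) -> (-5.95,-2.635) [heading=180, draw]
    LT 120: heading 180 -> 300
    -- iteration 2/2 --
    LT 30: heading 300 -> 330
    FD 7.2: (-5.95,-2.635) -> (0.285,-6.235) [heading=330, draw]
    LT 120: heading 330 -> 90
  ]
  -- iteration 3/4 --
  FD 11.5: (0.285,-6.235) -> (0.285,5.265) [heading=90, draw]
  BK 10.7: (0.285,5.265) -> (0.285,-5.435) [heading=90, draw]
  REPEAT 2 [
    -- iteration 1/2 --
    LT 30: heading 90 -> 120
    FD 7.2: (0.285,-5.435) -> (-3.315,0.8) [heading=120, draw]
    LT 120: heading 120 -> 240
    -- iteration 2/2 --
    LT 30: heading 240 -> 270
    FD 7.2: (-3.315,0.8) -> (-3.315,-6.4) [heading=270, draw]
    LT 120: heading 270 -> 30
  ]
  -- iteration 4/4 --
  FD 11.5: (-3.315,-6.4) -> (6.644,-0.65) [heading=30, draw]
  BK 10.7: (6.644,-0.65) -> (-2.622,-6) [heading=30, draw]
  REPEAT 2 [
    -- iteration 1/2 --
    LT 30: heading 30 -> 60
    FD 7.2: (-2.622,-6) -> (0.978,0.235) [heading=60, draw]
    LT 120: heading 60 -> 180
    -- iteration 2/2 --
    LT 30: heading 180 -> 210
    FD 7.2: (0.978,0.235) -> (-5.257,-3.365) [heading=210, draw]
    LT 120: heading 210 -> 330
  ]
]
PD: pen down
PU: pen up
FD 14.6: (-5.257,-3.365) -> (7.387,-10.665) [heading=330, move]
Final: pos=(7.387,-10.665), heading=330, 16 segment(s) drawn
Segments drawn: 16

Answer: 16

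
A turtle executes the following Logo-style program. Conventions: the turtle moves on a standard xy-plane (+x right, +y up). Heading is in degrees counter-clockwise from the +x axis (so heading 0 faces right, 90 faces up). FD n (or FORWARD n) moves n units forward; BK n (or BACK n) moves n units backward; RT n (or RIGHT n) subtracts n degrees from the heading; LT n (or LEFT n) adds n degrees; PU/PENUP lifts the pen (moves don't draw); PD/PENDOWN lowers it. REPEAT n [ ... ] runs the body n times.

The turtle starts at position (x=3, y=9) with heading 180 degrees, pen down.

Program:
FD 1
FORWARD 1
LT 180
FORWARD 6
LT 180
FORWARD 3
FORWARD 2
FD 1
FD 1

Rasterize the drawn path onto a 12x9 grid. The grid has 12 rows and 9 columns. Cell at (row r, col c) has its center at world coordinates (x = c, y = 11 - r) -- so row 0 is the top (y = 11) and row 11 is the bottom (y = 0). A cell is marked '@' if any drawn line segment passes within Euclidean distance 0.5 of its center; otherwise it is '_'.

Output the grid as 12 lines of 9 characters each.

Segment 0: (3,9) -> (2,9)
Segment 1: (2,9) -> (1,9)
Segment 2: (1,9) -> (7,9)
Segment 3: (7,9) -> (4,9)
Segment 4: (4,9) -> (2,9)
Segment 5: (2,9) -> (1,9)
Segment 6: (1,9) -> (0,9)

Answer: _________
_________
@@@@@@@@_
_________
_________
_________
_________
_________
_________
_________
_________
_________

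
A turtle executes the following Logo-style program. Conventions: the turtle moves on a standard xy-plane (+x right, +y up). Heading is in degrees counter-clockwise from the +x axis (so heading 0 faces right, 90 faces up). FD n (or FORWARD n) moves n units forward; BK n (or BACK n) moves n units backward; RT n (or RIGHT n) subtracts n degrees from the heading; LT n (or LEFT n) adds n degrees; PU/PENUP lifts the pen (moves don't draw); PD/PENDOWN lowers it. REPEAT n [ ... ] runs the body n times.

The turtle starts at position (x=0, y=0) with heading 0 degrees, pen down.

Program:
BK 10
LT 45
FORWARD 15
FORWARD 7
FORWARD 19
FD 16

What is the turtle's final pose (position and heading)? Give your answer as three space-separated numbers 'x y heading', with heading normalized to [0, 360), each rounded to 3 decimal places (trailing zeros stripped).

Executing turtle program step by step:
Start: pos=(0,0), heading=0, pen down
BK 10: (0,0) -> (-10,0) [heading=0, draw]
LT 45: heading 0 -> 45
FD 15: (-10,0) -> (0.607,10.607) [heading=45, draw]
FD 7: (0.607,10.607) -> (5.556,15.556) [heading=45, draw]
FD 19: (5.556,15.556) -> (18.991,28.991) [heading=45, draw]
FD 16: (18.991,28.991) -> (30.305,40.305) [heading=45, draw]
Final: pos=(30.305,40.305), heading=45, 5 segment(s) drawn

Answer: 30.305 40.305 45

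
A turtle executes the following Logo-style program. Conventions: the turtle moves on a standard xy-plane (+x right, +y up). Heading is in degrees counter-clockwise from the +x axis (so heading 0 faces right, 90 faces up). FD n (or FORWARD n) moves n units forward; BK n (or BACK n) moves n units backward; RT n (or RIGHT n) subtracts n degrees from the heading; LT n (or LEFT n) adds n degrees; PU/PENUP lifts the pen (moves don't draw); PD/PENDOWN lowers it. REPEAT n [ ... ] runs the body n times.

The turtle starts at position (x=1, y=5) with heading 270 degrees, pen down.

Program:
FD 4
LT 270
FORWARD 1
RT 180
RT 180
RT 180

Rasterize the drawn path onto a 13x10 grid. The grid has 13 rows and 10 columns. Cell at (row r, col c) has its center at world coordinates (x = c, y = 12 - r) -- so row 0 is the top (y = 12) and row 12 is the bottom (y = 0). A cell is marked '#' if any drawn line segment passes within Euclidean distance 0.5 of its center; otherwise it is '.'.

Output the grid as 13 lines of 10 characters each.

Answer: ..........
..........
..........
..........
..........
..........
..........
.#........
.#........
.#........
.#........
##........
..........

Derivation:
Segment 0: (1,5) -> (1,1)
Segment 1: (1,1) -> (-0,1)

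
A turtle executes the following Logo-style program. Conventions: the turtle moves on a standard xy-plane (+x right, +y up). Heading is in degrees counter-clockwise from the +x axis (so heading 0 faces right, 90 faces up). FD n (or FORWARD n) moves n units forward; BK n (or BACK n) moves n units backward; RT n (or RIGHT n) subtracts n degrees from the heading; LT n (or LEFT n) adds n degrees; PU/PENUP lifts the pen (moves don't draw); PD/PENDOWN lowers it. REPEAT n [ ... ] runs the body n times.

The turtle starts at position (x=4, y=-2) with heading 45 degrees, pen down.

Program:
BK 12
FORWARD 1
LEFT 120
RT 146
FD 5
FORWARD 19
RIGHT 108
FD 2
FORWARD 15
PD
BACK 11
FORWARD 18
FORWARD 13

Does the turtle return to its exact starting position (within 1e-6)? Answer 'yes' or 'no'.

Executing turtle program step by step:
Start: pos=(4,-2), heading=45, pen down
BK 12: (4,-2) -> (-4.485,-10.485) [heading=45, draw]
FD 1: (-4.485,-10.485) -> (-3.778,-9.778) [heading=45, draw]
LT 120: heading 45 -> 165
RT 146: heading 165 -> 19
FD 5: (-3.778,-9.778) -> (0.949,-8.15) [heading=19, draw]
FD 19: (0.949,-8.15) -> (18.914,-1.965) [heading=19, draw]
RT 108: heading 19 -> 271
FD 2: (18.914,-1.965) -> (18.949,-3.964) [heading=271, draw]
FD 15: (18.949,-3.964) -> (19.211,-18.962) [heading=271, draw]
PD: pen down
BK 11: (19.211,-18.962) -> (19.019,-7.964) [heading=271, draw]
FD 18: (19.019,-7.964) -> (19.333,-25.961) [heading=271, draw]
FD 13: (19.333,-25.961) -> (19.56,-38.959) [heading=271, draw]
Final: pos=(19.56,-38.959), heading=271, 9 segment(s) drawn

Start position: (4, -2)
Final position: (19.56, -38.959)
Distance = 40.101; >= 1e-6 -> NOT closed

Answer: no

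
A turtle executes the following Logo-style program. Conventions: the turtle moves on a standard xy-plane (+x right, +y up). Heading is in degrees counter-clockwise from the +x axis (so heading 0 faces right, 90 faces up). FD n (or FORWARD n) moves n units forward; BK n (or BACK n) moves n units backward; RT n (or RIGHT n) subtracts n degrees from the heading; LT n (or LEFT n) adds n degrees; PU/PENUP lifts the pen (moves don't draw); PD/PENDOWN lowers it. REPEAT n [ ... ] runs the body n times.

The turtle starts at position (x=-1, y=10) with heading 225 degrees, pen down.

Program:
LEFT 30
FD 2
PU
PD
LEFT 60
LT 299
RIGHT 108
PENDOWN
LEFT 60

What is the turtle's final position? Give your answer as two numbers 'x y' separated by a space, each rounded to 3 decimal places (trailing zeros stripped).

Answer: -1.518 8.068

Derivation:
Executing turtle program step by step:
Start: pos=(-1,10), heading=225, pen down
LT 30: heading 225 -> 255
FD 2: (-1,10) -> (-1.518,8.068) [heading=255, draw]
PU: pen up
PD: pen down
LT 60: heading 255 -> 315
LT 299: heading 315 -> 254
RT 108: heading 254 -> 146
PD: pen down
LT 60: heading 146 -> 206
Final: pos=(-1.518,8.068), heading=206, 1 segment(s) drawn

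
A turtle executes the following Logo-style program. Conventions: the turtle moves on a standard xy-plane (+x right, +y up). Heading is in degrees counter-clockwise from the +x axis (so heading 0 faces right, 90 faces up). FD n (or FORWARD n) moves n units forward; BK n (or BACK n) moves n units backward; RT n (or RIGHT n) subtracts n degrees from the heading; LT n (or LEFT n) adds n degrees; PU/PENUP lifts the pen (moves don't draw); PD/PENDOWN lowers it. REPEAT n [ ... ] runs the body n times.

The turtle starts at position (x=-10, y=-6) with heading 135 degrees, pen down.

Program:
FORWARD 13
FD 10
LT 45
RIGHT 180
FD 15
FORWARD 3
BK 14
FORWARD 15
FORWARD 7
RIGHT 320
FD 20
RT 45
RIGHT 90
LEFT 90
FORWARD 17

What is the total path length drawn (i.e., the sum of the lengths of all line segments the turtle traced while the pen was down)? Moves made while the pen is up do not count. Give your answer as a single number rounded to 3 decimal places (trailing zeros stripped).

Answer: 114

Derivation:
Executing turtle program step by step:
Start: pos=(-10,-6), heading=135, pen down
FD 13: (-10,-6) -> (-19.192,3.192) [heading=135, draw]
FD 10: (-19.192,3.192) -> (-26.263,10.263) [heading=135, draw]
LT 45: heading 135 -> 180
RT 180: heading 180 -> 0
FD 15: (-26.263,10.263) -> (-11.263,10.263) [heading=0, draw]
FD 3: (-11.263,10.263) -> (-8.263,10.263) [heading=0, draw]
BK 14: (-8.263,10.263) -> (-22.263,10.263) [heading=0, draw]
FD 15: (-22.263,10.263) -> (-7.263,10.263) [heading=0, draw]
FD 7: (-7.263,10.263) -> (-0.263,10.263) [heading=0, draw]
RT 320: heading 0 -> 40
FD 20: (-0.263,10.263) -> (15.057,23.119) [heading=40, draw]
RT 45: heading 40 -> 355
RT 90: heading 355 -> 265
LT 90: heading 265 -> 355
FD 17: (15.057,23.119) -> (31.993,21.638) [heading=355, draw]
Final: pos=(31.993,21.638), heading=355, 9 segment(s) drawn

Segment lengths:
  seg 1: (-10,-6) -> (-19.192,3.192), length = 13
  seg 2: (-19.192,3.192) -> (-26.263,10.263), length = 10
  seg 3: (-26.263,10.263) -> (-11.263,10.263), length = 15
  seg 4: (-11.263,10.263) -> (-8.263,10.263), length = 3
  seg 5: (-8.263,10.263) -> (-22.263,10.263), length = 14
  seg 6: (-22.263,10.263) -> (-7.263,10.263), length = 15
  seg 7: (-7.263,10.263) -> (-0.263,10.263), length = 7
  seg 8: (-0.263,10.263) -> (15.057,23.119), length = 20
  seg 9: (15.057,23.119) -> (31.993,21.638), length = 17
Total = 114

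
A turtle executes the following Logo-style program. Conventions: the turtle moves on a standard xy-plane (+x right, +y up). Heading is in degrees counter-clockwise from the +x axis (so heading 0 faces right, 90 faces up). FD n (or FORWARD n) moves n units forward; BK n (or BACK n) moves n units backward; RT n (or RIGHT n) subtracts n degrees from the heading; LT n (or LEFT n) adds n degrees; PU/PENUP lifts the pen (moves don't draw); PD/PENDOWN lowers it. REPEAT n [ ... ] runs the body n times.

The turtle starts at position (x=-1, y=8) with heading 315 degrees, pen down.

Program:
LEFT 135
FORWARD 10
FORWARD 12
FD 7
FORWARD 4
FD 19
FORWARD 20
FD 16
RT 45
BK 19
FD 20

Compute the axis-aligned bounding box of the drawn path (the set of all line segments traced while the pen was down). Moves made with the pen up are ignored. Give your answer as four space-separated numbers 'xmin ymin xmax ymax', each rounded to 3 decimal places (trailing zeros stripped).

Executing turtle program step by step:
Start: pos=(-1,8), heading=315, pen down
LT 135: heading 315 -> 90
FD 10: (-1,8) -> (-1,18) [heading=90, draw]
FD 12: (-1,18) -> (-1,30) [heading=90, draw]
FD 7: (-1,30) -> (-1,37) [heading=90, draw]
FD 4: (-1,37) -> (-1,41) [heading=90, draw]
FD 19: (-1,41) -> (-1,60) [heading=90, draw]
FD 20: (-1,60) -> (-1,80) [heading=90, draw]
FD 16: (-1,80) -> (-1,96) [heading=90, draw]
RT 45: heading 90 -> 45
BK 19: (-1,96) -> (-14.435,82.565) [heading=45, draw]
FD 20: (-14.435,82.565) -> (-0.293,96.707) [heading=45, draw]
Final: pos=(-0.293,96.707), heading=45, 9 segment(s) drawn

Segment endpoints: x in {-14.435, -1, -1, -1, -1, -1, -1, -1, -1, -0.293}, y in {8, 18, 30, 37, 41, 60, 80, 82.565, 96, 96.707}
xmin=-14.435, ymin=8, xmax=-0.293, ymax=96.707

Answer: -14.435 8 -0.293 96.707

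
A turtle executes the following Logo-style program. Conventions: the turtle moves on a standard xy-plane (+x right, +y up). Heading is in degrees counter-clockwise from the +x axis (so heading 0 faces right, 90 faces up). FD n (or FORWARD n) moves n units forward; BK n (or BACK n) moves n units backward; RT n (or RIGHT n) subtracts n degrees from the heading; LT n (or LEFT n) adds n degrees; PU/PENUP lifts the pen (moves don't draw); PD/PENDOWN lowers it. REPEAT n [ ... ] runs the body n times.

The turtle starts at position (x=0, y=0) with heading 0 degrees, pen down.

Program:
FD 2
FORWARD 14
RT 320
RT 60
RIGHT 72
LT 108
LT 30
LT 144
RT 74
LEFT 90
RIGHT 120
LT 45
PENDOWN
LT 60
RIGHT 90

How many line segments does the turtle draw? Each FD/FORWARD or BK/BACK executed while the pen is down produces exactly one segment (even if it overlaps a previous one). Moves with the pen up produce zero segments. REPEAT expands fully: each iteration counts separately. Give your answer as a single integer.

Answer: 2

Derivation:
Executing turtle program step by step:
Start: pos=(0,0), heading=0, pen down
FD 2: (0,0) -> (2,0) [heading=0, draw]
FD 14: (2,0) -> (16,0) [heading=0, draw]
RT 320: heading 0 -> 40
RT 60: heading 40 -> 340
RT 72: heading 340 -> 268
LT 108: heading 268 -> 16
LT 30: heading 16 -> 46
LT 144: heading 46 -> 190
RT 74: heading 190 -> 116
LT 90: heading 116 -> 206
RT 120: heading 206 -> 86
LT 45: heading 86 -> 131
PD: pen down
LT 60: heading 131 -> 191
RT 90: heading 191 -> 101
Final: pos=(16,0), heading=101, 2 segment(s) drawn
Segments drawn: 2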